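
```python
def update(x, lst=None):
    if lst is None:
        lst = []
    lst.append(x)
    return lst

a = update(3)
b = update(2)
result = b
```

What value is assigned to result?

Step 1: None default with guard creates a NEW list each call.
Step 2: a = [3] (fresh list). b = [2] (another fresh list).
Step 3: result = [2] (this is the fix for mutable default)

The answer is [2].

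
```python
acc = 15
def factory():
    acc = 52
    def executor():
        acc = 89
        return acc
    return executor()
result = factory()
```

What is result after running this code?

Step 1: Three scopes define acc: global (15), factory (52), executor (89).
Step 2: executor() has its own local acc = 89, which shadows both enclosing and global.
Step 3: result = 89 (local wins in LEGB)

The answer is 89.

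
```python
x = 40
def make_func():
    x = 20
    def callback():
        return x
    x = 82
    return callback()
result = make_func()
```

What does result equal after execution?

Step 1: make_func() sets x = 20, then later x = 82.
Step 2: callback() is called after x is reassigned to 82. Closures capture variables by reference, not by value.
Step 3: result = 82

The answer is 82.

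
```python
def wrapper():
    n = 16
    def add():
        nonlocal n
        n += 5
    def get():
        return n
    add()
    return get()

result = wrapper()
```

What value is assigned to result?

Step 1: n = 16. add() modifies it via nonlocal, get() reads it.
Step 2: add() makes n = 16 + 5 = 21.
Step 3: get() returns 21. result = 21

The answer is 21.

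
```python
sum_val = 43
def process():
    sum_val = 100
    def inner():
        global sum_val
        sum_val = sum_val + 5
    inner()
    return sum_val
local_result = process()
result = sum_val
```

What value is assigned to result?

Step 1: Global sum_val = 43. process() creates local sum_val = 100.
Step 2: inner() declares global sum_val and adds 5: global sum_val = 43 + 5 = 48.
Step 3: process() returns its local sum_val = 100 (unaffected by inner).
Step 4: result = global sum_val = 48

The answer is 48.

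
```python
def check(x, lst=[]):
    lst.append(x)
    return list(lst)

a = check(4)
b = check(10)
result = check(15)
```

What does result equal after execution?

Step 1: Default list is shared. list() creates copies for return values.
Step 2: Internal list grows: [4] -> [4, 10] -> [4, 10, 15].
Step 3: result = [4, 10, 15]

The answer is [4, 10, 15].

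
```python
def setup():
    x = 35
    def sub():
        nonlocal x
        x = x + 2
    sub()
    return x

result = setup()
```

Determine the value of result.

Step 1: setup() sets x = 35.
Step 2: sub() uses nonlocal to modify x in setup's scope: x = 35 + 2 = 37.
Step 3: setup() returns the modified x = 37

The answer is 37.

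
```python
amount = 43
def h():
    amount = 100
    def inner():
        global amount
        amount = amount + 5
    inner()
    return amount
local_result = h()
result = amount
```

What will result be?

Step 1: Global amount = 43. h() creates local amount = 100.
Step 2: inner() declares global amount and adds 5: global amount = 43 + 5 = 48.
Step 3: h() returns its local amount = 100 (unaffected by inner).
Step 4: result = global amount = 48

The answer is 48.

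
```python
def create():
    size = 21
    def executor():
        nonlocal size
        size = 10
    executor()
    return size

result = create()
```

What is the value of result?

Step 1: create() sets size = 21.
Step 2: executor() uses nonlocal to reassign size = 10.
Step 3: result = 10

The answer is 10.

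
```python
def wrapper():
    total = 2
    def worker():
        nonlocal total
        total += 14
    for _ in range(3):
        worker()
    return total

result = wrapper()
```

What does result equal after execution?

Step 1: total = 2.
Step 2: worker() is called 3 times in a loop, each adding 14 via nonlocal.
Step 3: total = 2 + 14 * 3 = 44

The answer is 44.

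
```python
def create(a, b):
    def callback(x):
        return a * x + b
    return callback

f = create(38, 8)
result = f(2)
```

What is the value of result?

Step 1: create(38, 8) captures a = 38, b = 8.
Step 2: f(2) computes 38 * 2 + 8 = 84.
Step 3: result = 84

The answer is 84.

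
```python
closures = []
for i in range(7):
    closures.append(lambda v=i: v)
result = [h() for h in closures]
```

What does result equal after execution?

Step 1: Default arg v=i captures i at each iteration.
Step 2: Each lambda has its own default: 0, 1, ..., 6.
Step 3: result = [0, 1, 2, 3, 4, 5, 6]

The answer is [0, 1, 2, 3, 4, 5, 6].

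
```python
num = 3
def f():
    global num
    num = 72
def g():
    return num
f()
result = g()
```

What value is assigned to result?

Step 1: num = 3.
Step 2: f() sets global num = 72.
Step 3: g() reads global num = 72. result = 72

The answer is 72.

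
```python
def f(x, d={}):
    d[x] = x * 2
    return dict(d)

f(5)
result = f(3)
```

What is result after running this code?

Step 1: Mutable default dict is shared across calls.
Step 2: First call adds 5: 10. Second call adds 3: 6.
Step 3: result = {5: 10, 3: 6}

The answer is {5: 10, 3: 6}.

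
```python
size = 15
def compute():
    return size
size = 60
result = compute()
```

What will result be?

Step 1: size is first set to 15, then reassigned to 60.
Step 2: compute() is called after the reassignment, so it looks up the current global size = 60.
Step 3: result = 60

The answer is 60.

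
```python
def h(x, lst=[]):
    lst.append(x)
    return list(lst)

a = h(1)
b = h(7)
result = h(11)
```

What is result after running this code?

Step 1: Default list is shared. list() creates copies for return values.
Step 2: Internal list grows: [1] -> [1, 7] -> [1, 7, 11].
Step 3: result = [1, 7, 11]

The answer is [1, 7, 11].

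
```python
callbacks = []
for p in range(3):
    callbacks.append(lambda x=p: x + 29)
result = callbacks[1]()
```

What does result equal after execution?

Step 1: Default argument x=p captures p's value at definition time.
Step 2: callbacks[1] was defined when p = 1, so x defaults to 1.
Step 3: result = 1 + 29 = 30 (default arg fixes the late binding issue)

The answer is 30.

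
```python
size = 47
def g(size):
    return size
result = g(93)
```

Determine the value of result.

Step 1: Global size = 47.
Step 2: g(93) takes parameter size = 93, which shadows the global.
Step 3: result = 93

The answer is 93.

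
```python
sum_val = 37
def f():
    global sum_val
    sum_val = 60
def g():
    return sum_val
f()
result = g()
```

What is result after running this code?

Step 1: sum_val = 37.
Step 2: f() sets global sum_val = 60.
Step 3: g() reads global sum_val = 60. result = 60

The answer is 60.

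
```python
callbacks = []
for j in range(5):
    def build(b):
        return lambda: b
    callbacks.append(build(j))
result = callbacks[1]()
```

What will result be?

Step 1: build(j) creates a new scope capturing b = j at call time.
Step 2: callbacks[1] = build(1), so its lambda captures b = 1.
Step 3: result = 1 (closure factory fixes late binding)

The answer is 1.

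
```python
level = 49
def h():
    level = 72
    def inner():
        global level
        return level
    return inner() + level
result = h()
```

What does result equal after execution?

Step 1: Global level = 49. h() shadows with local level = 72.
Step 2: inner() uses global keyword, so inner() returns global level = 49.
Step 3: h() returns 49 + 72 = 121

The answer is 121.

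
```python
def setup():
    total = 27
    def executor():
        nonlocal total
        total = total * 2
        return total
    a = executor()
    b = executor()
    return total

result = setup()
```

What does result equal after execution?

Step 1: total starts at 27.
Step 2: First executor(): total = 27 * 2 = 54.
Step 3: Second executor(): total = 54 * 2 = 108.
Step 4: result = 108

The answer is 108.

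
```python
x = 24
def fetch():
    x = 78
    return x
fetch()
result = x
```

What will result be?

Step 1: Global x = 24.
Step 2: fetch() creates local x = 78 (shadow, not modification).
Step 3: After fetch() returns, global x is unchanged. result = 24

The answer is 24.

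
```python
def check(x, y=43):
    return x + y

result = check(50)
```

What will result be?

Step 1: check(50) uses default y = 43.
Step 2: Returns 50 + 43 = 93.
Step 3: result = 93

The answer is 93.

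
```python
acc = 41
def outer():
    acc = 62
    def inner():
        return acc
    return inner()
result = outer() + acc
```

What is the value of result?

Step 1: Global acc = 41. outer() shadows with acc = 62.
Step 2: inner() returns enclosing acc = 62. outer() = 62.
Step 3: result = 62 + global acc (41) = 103

The answer is 103.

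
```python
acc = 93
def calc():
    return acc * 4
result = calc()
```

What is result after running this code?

Step 1: acc = 93 is defined globally.
Step 2: calc() looks up acc from global scope = 93, then computes 93 * 4 = 372.
Step 3: result = 372

The answer is 372.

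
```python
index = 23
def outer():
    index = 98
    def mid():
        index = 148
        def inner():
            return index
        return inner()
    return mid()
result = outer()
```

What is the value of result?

Step 1: Three levels of shadowing: global 23, outer 98, mid 148.
Step 2: inner() finds index = 148 in enclosing mid() scope.
Step 3: result = 148

The answer is 148.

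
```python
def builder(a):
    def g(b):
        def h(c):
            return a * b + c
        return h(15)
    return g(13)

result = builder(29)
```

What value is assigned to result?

Step 1: a = 29, b = 13, c = 15.
Step 2: h() computes a * b + c = 29 * 13 + 15 = 392.
Step 3: result = 392

The answer is 392.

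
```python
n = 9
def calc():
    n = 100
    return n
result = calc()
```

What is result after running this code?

Step 1: Global n = 9.
Step 2: calc() creates local n = 100, shadowing the global.
Step 3: Returns local n = 100. result = 100

The answer is 100.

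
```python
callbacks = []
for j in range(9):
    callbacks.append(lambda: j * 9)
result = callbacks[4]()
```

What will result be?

Step 1: All lambdas reference the same variable j (late binding).
Step 2: After the loop, j = 8. Every lambda returns j * 9.
Step 3: callbacks[4]() = 8 * 9 = 72

The answer is 72.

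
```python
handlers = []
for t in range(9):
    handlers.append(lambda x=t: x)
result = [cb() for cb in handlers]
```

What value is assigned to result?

Step 1: Default arg x=t captures t at each iteration.
Step 2: Each lambda has its own default: 0, 1, ..., 8.
Step 3: result = [0, 1, 2, 3, 4, 5, 6, 7, 8]

The answer is [0, 1, 2, 3, 4, 5, 6, 7, 8].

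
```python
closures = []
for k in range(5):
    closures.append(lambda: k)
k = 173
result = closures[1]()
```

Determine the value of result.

Step 1: Lambdas capture the variable k by reference, not by value.
Step 2: After the loop, k is reassigned to 173.
Step 3: closures[1]() looks up the current k = 173. result = 173

The answer is 173.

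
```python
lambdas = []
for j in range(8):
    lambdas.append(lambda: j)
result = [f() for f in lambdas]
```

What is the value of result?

Step 1: All 8 lambdas share the same variable j.
Step 2: After the loop, j = 7.
Step 3: Each call returns 7. result = [7, 7, 7, 7, 7, 7, 7, 7]

The answer is [7, 7, 7, 7, 7, 7, 7, 7].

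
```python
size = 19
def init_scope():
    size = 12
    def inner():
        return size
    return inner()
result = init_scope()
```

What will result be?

Step 1: size = 19 globally, but init_scope() defines size = 12 locally.
Step 2: inner() looks up size. Not in local scope, so checks enclosing scope (init_scope) and finds size = 12.
Step 3: result = 12

The answer is 12.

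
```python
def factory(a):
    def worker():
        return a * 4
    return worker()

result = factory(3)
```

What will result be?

Step 1: factory(3) binds parameter a = 3.
Step 2: worker() accesses a = 3 from enclosing scope.
Step 3: result = 3 * 4 = 12

The answer is 12.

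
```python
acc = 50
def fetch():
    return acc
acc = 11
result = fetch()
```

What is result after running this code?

Step 1: acc is first set to 50, then reassigned to 11.
Step 2: fetch() is called after the reassignment, so it looks up the current global acc = 11.
Step 3: result = 11

The answer is 11.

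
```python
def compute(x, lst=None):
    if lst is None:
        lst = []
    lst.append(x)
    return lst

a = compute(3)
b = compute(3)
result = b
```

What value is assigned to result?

Step 1: None default with guard creates a NEW list each call.
Step 2: a = [3] (fresh list). b = [3] (another fresh list).
Step 3: result = [3] (this is the fix for mutable default)

The answer is [3].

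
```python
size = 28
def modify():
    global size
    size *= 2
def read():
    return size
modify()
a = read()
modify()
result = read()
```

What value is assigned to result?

Step 1: size = 28.
Step 2: First modify(): size = 28 * 2 = 56.
Step 3: Second modify(): size = 56 * 2 = 112.
Step 4: read() returns 112

The answer is 112.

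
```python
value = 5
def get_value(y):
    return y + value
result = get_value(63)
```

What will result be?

Step 1: value = 5 is defined globally.
Step 2: get_value(63) uses parameter y = 63 and looks up value from global scope = 5.
Step 3: result = 63 + 5 = 68

The answer is 68.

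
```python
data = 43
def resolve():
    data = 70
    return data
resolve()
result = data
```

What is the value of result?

Step 1: Global data = 43.
Step 2: resolve() creates local data = 70 (shadow, not modification).
Step 3: After resolve() returns, global data is unchanged. result = 43

The answer is 43.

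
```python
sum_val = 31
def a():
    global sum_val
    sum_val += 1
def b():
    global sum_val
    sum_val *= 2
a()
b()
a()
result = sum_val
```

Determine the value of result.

Step 1: sum_val = 31.
Step 2: a(): sum_val = 31 + 1 = 32.
Step 3: b(): sum_val = 32 * 2 = 64.
Step 4: a(): sum_val = 64 + 1 = 65

The answer is 65.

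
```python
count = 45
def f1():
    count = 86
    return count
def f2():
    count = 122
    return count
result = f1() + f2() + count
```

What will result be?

Step 1: Each function shadows global count with its own local.
Step 2: f1() returns 86, f2() returns 122.
Step 3: Global count = 45 is unchanged. result = 86 + 122 + 45 = 253

The answer is 253.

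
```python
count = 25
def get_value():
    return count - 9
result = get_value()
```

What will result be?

Step 1: count = 25 is defined globally.
Step 2: get_value() looks up count from global scope = 25, then computes 25 - 9 = 16.
Step 3: result = 16

The answer is 16.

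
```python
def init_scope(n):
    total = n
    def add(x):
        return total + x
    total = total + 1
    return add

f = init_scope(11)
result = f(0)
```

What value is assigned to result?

Step 1: init_scope(11) sets total = 11, then total = 11 + 1 = 12.
Step 2: Closures capture by reference, so add sees total = 12.
Step 3: f(0) returns 12 + 0 = 12

The answer is 12.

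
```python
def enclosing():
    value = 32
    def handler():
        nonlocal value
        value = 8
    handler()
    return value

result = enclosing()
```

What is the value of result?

Step 1: enclosing() sets value = 32.
Step 2: handler() uses nonlocal to reassign value = 8.
Step 3: result = 8

The answer is 8.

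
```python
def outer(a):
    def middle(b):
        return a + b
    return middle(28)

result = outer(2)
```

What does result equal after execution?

Step 1: outer(2) passes a = 2.
Step 2: middle(28) has b = 28, reads a = 2 from enclosing.
Step 3: result = 2 + 28 = 30

The answer is 30.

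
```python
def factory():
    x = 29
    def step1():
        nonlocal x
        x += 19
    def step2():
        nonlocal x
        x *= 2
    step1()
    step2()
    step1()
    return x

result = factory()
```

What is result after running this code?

Step 1: x = 29.
Step 2: step1(): x = 29 + 19 = 48.
Step 3: step2(): x = 48 * 2 = 96.
Step 4: step1(): x = 96 + 19 = 115. result = 115

The answer is 115.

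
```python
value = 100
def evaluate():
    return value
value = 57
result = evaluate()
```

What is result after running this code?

Step 1: value is first set to 100, then reassigned to 57.
Step 2: evaluate() is called after the reassignment, so it looks up the current global value = 57.
Step 3: result = 57

The answer is 57.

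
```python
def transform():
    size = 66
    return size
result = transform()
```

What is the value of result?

Step 1: transform() defines size = 66 in its local scope.
Step 2: return size finds the local variable size = 66.
Step 3: result = 66

The answer is 66.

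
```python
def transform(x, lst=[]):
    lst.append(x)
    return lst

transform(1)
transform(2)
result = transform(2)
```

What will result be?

Step 1: Mutable default argument gotcha! The list [] is created once.
Step 2: Each call appends to the SAME list: [1], [1, 2], [1, 2, 2].
Step 3: result = [1, 2, 2]

The answer is [1, 2, 2].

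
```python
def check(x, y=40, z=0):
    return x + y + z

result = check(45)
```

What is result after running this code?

Step 1: check(45) uses defaults y = 40, z = 0.
Step 2: Returns 45 + 40 + 0 = 85.
Step 3: result = 85

The answer is 85.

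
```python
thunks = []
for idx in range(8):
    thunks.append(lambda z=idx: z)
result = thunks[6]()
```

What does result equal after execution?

Step 1: Default argument z=idx captures idx's value at each iteration.
Step 2: thunks[6] captured z = 6 when idx was 6.
Step 3: result = 6

The answer is 6.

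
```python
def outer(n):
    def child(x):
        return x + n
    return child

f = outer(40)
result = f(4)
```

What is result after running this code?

Step 1: outer(40) creates a closure that captures n = 40.
Step 2: f(4) calls the closure with x = 4, returning 4 + 40 = 44.
Step 3: result = 44

The answer is 44.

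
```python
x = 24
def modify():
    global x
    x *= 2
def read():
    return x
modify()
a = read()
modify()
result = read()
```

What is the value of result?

Step 1: x = 24.
Step 2: First modify(): x = 24 * 2 = 48.
Step 3: Second modify(): x = 48 * 2 = 96.
Step 4: read() returns 96

The answer is 96.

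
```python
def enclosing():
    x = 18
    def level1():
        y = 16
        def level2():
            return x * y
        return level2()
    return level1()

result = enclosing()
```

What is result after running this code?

Step 1: x = 18 in enclosing. y = 16 in level1.
Step 2: level2() reads x = 18 and y = 16 from enclosing scopes.
Step 3: result = 18 * 16 = 288

The answer is 288.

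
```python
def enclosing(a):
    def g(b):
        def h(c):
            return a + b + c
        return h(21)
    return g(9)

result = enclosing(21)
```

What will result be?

Step 1: a = 21, b = 9, c = 21 across three nested scopes.
Step 2: h() accesses all three via LEGB rule.
Step 3: result = 21 + 9 + 21 = 51

The answer is 51.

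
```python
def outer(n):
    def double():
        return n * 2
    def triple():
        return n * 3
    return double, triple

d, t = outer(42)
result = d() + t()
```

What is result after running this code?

Step 1: Both closures capture the same n = 42.
Step 2: d() = 42 * 2 = 84, t() = 42 * 3 = 126.
Step 3: result = 84 + 126 = 210

The answer is 210.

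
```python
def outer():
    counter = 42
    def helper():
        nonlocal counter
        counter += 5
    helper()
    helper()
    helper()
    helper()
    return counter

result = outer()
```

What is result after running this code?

Step 1: counter starts at 42.
Step 2: helper() is called 4 times, each adding 5.
Step 3: counter = 42 + 5 * 4 = 62

The answer is 62.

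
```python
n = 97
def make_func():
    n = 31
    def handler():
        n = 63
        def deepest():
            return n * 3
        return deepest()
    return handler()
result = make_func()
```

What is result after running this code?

Step 1: deepest() looks up n through LEGB: not local, finds n = 63 in enclosing handler().
Step 2: Returns 63 * 3 = 189.
Step 3: result = 189

The answer is 189.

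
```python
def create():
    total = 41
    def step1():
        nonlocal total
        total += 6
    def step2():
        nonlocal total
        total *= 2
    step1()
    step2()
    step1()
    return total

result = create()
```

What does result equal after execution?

Step 1: total = 41.
Step 2: step1(): total = 41 + 6 = 47.
Step 3: step2(): total = 47 * 2 = 94.
Step 4: step1(): total = 94 + 6 = 100. result = 100

The answer is 100.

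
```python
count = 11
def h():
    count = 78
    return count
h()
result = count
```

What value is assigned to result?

Step 1: Global count = 11.
Step 2: h() creates local count = 78 (shadow, not modification).
Step 3: After h() returns, global count is unchanged. result = 11

The answer is 11.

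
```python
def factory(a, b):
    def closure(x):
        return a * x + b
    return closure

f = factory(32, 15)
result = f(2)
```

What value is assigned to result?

Step 1: factory(32, 15) captures a = 32, b = 15.
Step 2: f(2) computes 32 * 2 + 15 = 79.
Step 3: result = 79

The answer is 79.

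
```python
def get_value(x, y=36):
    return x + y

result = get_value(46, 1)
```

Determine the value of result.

Step 1: get_value(46, 1) overrides default y with 1.
Step 2: Returns 46 + 1 = 47.
Step 3: result = 47

The answer is 47.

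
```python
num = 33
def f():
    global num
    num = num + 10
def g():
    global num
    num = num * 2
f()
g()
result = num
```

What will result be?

Step 1: num = 33.
Step 2: f() adds 10: num = 33 + 10 = 43.
Step 3: g() doubles: num = 43 * 2 = 86.
Step 4: result = 86

The answer is 86.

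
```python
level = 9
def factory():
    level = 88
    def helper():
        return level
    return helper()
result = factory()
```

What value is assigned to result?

Step 1: level = 9 globally, but factory() defines level = 88 locally.
Step 2: helper() looks up level. Not in local scope, so checks enclosing scope (factory) and finds level = 88.
Step 3: result = 88

The answer is 88.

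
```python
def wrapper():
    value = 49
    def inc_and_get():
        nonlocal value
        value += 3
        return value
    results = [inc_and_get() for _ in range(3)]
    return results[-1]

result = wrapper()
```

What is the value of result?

Step 1: value = 49.
Step 2: Three calls to inc_and_get(), each adding 3.
Step 3: Last value = 49 + 3 * 3 = 58

The answer is 58.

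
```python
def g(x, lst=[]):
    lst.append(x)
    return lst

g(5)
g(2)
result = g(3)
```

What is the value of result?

Step 1: Mutable default argument gotcha! The list [] is created once.
Step 2: Each call appends to the SAME list: [5], [5, 2], [5, 2, 3].
Step 3: result = [5, 2, 3]

The answer is [5, 2, 3].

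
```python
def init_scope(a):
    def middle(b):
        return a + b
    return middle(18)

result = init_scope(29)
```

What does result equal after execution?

Step 1: init_scope(29) passes a = 29.
Step 2: middle(18) has b = 18, reads a = 29 from enclosing.
Step 3: result = 29 + 18 = 47

The answer is 47.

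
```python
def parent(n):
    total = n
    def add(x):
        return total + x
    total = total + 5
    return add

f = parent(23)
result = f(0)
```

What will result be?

Step 1: parent(23) sets total = 23, then total = 23 + 5 = 28.
Step 2: Closures capture by reference, so add sees total = 28.
Step 3: f(0) returns 28 + 0 = 28

The answer is 28.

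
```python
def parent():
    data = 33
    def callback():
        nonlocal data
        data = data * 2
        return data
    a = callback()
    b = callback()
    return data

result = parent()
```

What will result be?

Step 1: data starts at 33.
Step 2: First callback(): data = 33 * 2 = 66.
Step 3: Second callback(): data = 66 * 2 = 132.
Step 4: result = 132

The answer is 132.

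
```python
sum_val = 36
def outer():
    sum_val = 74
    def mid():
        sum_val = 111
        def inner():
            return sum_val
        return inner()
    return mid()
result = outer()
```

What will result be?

Step 1: Three levels of shadowing: global 36, outer 74, mid 111.
Step 2: inner() finds sum_val = 111 in enclosing mid() scope.
Step 3: result = 111

The answer is 111.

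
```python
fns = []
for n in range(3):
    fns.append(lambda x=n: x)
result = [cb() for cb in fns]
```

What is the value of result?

Step 1: Default arg x=n captures n at each iteration.
Step 2: Each lambda has its own default: 0, 1, ..., 2.
Step 3: result = [0, 1, 2]

The answer is [0, 1, 2].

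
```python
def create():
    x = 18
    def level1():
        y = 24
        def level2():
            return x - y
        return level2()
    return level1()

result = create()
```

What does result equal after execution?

Step 1: x = 18 in create. y = 24 in level1.
Step 2: level2() reads x = 18 and y = 24 from enclosing scopes.
Step 3: result = 18 - 24 = -6

The answer is -6.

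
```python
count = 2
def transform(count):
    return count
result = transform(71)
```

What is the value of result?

Step 1: Global count = 2.
Step 2: transform(71) takes parameter count = 71, which shadows the global.
Step 3: result = 71

The answer is 71.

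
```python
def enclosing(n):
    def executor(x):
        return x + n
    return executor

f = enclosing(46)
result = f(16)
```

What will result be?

Step 1: enclosing(46) creates a closure that captures n = 46.
Step 2: f(16) calls the closure with x = 16, returning 16 + 46 = 62.
Step 3: result = 62

The answer is 62.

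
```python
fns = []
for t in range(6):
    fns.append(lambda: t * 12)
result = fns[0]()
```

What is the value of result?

Step 1: All lambdas reference the same variable t (late binding).
Step 2: After the loop, t = 5. Every lambda returns t * 12.
Step 3: fns[0]() = 5 * 12 = 60

The answer is 60.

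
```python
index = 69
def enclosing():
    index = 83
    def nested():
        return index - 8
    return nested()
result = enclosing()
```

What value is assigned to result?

Step 1: enclosing() shadows global index with index = 83.
Step 2: nested() finds index = 83 in enclosing scope, computes 83 - 8 = 75.
Step 3: result = 75

The answer is 75.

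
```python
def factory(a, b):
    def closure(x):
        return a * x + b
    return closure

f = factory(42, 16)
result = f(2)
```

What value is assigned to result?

Step 1: factory(42, 16) captures a = 42, b = 16.
Step 2: f(2) computes 42 * 2 + 16 = 100.
Step 3: result = 100

The answer is 100.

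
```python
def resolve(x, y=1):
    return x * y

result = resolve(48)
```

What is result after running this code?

Step 1: resolve(48) uses default y = 1.
Step 2: Returns 48 * 1 = 48.
Step 3: result = 48

The answer is 48.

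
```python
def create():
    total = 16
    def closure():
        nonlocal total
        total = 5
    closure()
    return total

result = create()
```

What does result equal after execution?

Step 1: create() sets total = 16.
Step 2: closure() uses nonlocal to reassign total = 5.
Step 3: result = 5

The answer is 5.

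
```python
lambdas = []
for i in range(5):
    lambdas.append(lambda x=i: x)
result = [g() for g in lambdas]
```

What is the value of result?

Step 1: Default arg x=i captures i at each iteration.
Step 2: Each lambda has its own default: 0, 1, ..., 4.
Step 3: result = [0, 1, 2, 3, 4]

The answer is [0, 1, 2, 3, 4].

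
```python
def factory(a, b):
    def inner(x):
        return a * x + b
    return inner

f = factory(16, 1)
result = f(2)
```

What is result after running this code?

Step 1: factory(16, 1) captures a = 16, b = 1.
Step 2: f(2) computes 16 * 2 + 1 = 33.
Step 3: result = 33

The answer is 33.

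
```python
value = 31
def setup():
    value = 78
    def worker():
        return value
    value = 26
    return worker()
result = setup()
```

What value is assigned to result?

Step 1: setup() sets value = 78, then later value = 26.
Step 2: worker() is called after value is reassigned to 26. Closures capture variables by reference, not by value.
Step 3: result = 26

The answer is 26.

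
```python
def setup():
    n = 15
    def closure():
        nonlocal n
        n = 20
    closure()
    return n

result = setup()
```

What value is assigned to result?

Step 1: setup() sets n = 15.
Step 2: closure() uses nonlocal to reassign n = 20.
Step 3: result = 20

The answer is 20.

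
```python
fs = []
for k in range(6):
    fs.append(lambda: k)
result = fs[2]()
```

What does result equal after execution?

Step 1: The loop creates 6 lambdas, all referencing the same variable k.
Step 2: After the loop, k = 5 (final value).
Step 3: fs[2]() looks up k at call time and finds 5. This is the late binding gotcha. result = 5

The answer is 5.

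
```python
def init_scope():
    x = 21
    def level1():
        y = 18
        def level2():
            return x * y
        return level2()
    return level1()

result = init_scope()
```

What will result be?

Step 1: x = 21 in init_scope. y = 18 in level1.
Step 2: level2() reads x = 21 and y = 18 from enclosing scopes.
Step 3: result = 21 * 18 = 378

The answer is 378.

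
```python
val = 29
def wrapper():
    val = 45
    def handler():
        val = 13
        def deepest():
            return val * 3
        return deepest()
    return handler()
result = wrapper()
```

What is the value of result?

Step 1: deepest() looks up val through LEGB: not local, finds val = 13 in enclosing handler().
Step 2: Returns 13 * 3 = 39.
Step 3: result = 39

The answer is 39.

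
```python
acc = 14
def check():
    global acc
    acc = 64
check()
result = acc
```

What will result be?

Step 1: acc = 14 globally.
Step 2: check() declares global acc and sets it to 64.
Step 3: After check(), global acc = 64. result = 64

The answer is 64.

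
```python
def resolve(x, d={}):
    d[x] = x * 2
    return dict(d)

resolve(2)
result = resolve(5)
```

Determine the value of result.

Step 1: Mutable default dict is shared across calls.
Step 2: First call adds 2: 4. Second call adds 5: 10.
Step 3: result = {2: 4, 5: 10}

The answer is {2: 4, 5: 10}.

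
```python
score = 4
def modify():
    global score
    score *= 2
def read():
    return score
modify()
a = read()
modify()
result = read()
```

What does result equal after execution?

Step 1: score = 4.
Step 2: First modify(): score = 4 * 2 = 8.
Step 3: Second modify(): score = 8 * 2 = 16.
Step 4: read() returns 16

The answer is 16.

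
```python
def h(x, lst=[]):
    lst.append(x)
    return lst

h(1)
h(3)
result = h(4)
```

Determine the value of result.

Step 1: Mutable default argument gotcha! The list [] is created once.
Step 2: Each call appends to the SAME list: [1], [1, 3], [1, 3, 4].
Step 3: result = [1, 3, 4]

The answer is [1, 3, 4].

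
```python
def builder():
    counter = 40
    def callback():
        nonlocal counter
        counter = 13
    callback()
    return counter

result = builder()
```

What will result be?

Step 1: builder() sets counter = 40.
Step 2: callback() uses nonlocal to reassign counter = 13.
Step 3: result = 13

The answer is 13.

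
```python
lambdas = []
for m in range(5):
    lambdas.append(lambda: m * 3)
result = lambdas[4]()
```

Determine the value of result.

Step 1: All lambdas reference the same variable m (late binding).
Step 2: After the loop, m = 4. Every lambda returns m * 3.
Step 3: lambdas[4]() = 4 * 3 = 12

The answer is 12.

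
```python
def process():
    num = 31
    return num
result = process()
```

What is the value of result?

Step 1: process() defines num = 31 in its local scope.
Step 2: return num finds the local variable num = 31.
Step 3: result = 31

The answer is 31.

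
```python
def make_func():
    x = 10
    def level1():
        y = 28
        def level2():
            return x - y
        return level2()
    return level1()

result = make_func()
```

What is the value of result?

Step 1: x = 10 in make_func. y = 28 in level1.
Step 2: level2() reads x = 10 and y = 28 from enclosing scopes.
Step 3: result = 10 - 28 = -18

The answer is -18.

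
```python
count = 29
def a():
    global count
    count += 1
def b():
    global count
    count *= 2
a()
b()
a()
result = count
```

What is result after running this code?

Step 1: count = 29.
Step 2: a(): count = 29 + 1 = 30.
Step 3: b(): count = 30 * 2 = 60.
Step 4: a(): count = 60 + 1 = 61

The answer is 61.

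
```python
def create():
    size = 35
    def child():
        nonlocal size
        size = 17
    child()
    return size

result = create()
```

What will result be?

Step 1: create() sets size = 35.
Step 2: child() uses nonlocal to reassign size = 17.
Step 3: result = 17

The answer is 17.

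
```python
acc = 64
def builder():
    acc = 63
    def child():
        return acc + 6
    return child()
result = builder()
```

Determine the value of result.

Step 1: builder() shadows global acc with acc = 63.
Step 2: child() finds acc = 63 in enclosing scope, computes 63 + 6 = 69.
Step 3: result = 69

The answer is 69.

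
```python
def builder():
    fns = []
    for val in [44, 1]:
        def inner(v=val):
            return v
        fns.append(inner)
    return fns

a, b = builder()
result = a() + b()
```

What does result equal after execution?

Step 1: Default argument v=val captures val at each iteration.
Step 2: a() returns 44 (captured at first iteration), b() returns 1 (captured at second).
Step 3: result = 44 + 1 = 45

The answer is 45.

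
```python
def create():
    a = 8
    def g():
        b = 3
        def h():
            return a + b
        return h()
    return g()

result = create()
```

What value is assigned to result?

Step 1: create() defines a = 8. g() defines b = 3.
Step 2: h() accesses both from enclosing scopes: a = 8, b = 3.
Step 3: result = 8 + 3 = 11

The answer is 11.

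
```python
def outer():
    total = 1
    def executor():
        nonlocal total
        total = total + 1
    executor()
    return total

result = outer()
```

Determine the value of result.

Step 1: outer() sets total = 1.
Step 2: executor() uses nonlocal to modify total in outer's scope: total = 1 + 1 = 2.
Step 3: outer() returns the modified total = 2

The answer is 2.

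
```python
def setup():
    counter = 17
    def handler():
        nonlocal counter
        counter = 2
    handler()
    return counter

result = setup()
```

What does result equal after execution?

Step 1: setup() sets counter = 17.
Step 2: handler() uses nonlocal to reassign counter = 2.
Step 3: result = 2

The answer is 2.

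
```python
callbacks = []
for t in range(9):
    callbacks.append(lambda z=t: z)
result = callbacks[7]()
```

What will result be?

Step 1: Default argument z=t captures t's value at each iteration.
Step 2: callbacks[7] captured z = 7 when t was 7.
Step 3: result = 7

The answer is 7.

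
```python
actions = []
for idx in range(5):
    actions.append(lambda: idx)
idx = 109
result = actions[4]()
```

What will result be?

Step 1: Lambdas capture the variable idx by reference, not by value.
Step 2: After the loop, idx is reassigned to 109.
Step 3: actions[4]() looks up the current idx = 109. result = 109

The answer is 109.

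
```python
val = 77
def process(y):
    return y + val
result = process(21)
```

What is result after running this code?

Step 1: val = 77 is defined globally.
Step 2: process(21) uses parameter y = 21 and looks up val from global scope = 77.
Step 3: result = 21 + 77 = 98

The answer is 98.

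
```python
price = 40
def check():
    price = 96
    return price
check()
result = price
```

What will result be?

Step 1: price = 40 globally.
Step 2: check() creates a LOCAL price = 96 (no global keyword!).
Step 3: The global price is unchanged. result = 40

The answer is 40.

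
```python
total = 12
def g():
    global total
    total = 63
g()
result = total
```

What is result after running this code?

Step 1: total = 12 globally.
Step 2: g() declares global total and sets it to 63.
Step 3: After g(), global total = 63. result = 63

The answer is 63.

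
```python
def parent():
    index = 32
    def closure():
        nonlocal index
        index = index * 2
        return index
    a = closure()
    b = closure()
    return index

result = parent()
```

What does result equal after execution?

Step 1: index starts at 32.
Step 2: First closure(): index = 32 * 2 = 64.
Step 3: Second closure(): index = 64 * 2 = 128.
Step 4: result = 128

The answer is 128.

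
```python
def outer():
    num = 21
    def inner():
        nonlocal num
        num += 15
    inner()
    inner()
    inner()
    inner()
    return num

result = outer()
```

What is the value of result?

Step 1: num starts at 21.
Step 2: inner() is called 4 times, each adding 15.
Step 3: num = 21 + 15 * 4 = 81

The answer is 81.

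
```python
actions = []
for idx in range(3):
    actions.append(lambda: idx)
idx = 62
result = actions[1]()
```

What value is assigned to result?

Step 1: Lambdas capture the variable idx by reference, not by value.
Step 2: After the loop, idx is reassigned to 62.
Step 3: actions[1]() looks up the current idx = 62. result = 62

The answer is 62.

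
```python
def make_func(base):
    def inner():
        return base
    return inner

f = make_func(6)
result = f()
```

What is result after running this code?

Step 1: make_func(6) creates closure capturing base = 6.
Step 2: f() returns the captured base = 6.
Step 3: result = 6

The answer is 6.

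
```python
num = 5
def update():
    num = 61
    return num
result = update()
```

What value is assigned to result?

Step 1: Global num = 5.
Step 2: update() creates local num = 61, shadowing the global.
Step 3: Returns local num = 61. result = 61

The answer is 61.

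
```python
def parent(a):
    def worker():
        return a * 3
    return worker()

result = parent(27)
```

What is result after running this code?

Step 1: parent(27) binds parameter a = 27.
Step 2: worker() accesses a = 27 from enclosing scope.
Step 3: result = 27 * 3 = 81

The answer is 81.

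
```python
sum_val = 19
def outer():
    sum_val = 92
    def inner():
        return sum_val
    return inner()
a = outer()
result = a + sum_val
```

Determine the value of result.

Step 1: outer() has local sum_val = 92. inner() reads from enclosing.
Step 2: outer() returns 92. Global sum_val = 19 unchanged.
Step 3: result = 92 + 19 = 111

The answer is 111.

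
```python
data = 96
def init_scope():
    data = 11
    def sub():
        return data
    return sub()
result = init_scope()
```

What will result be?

Step 1: data = 96 globally, but init_scope() defines data = 11 locally.
Step 2: sub() looks up data. Not in local scope, so checks enclosing scope (init_scope) and finds data = 11.
Step 3: result = 11

The answer is 11.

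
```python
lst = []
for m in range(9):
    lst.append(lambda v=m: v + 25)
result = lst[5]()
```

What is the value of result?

Step 1: Default argument v=m captures m's value at definition time.
Step 2: lst[5] was defined when m = 5, so v defaults to 5.
Step 3: result = 5 + 25 = 30 (default arg fixes the late binding issue)

The answer is 30.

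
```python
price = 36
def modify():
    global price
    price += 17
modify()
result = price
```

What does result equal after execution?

Step 1: price = 36 globally.
Step 2: modify() modifies global price: price += 17 = 53.
Step 3: result = 53

The answer is 53.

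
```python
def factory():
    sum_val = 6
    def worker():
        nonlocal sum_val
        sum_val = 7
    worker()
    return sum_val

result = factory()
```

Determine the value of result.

Step 1: factory() sets sum_val = 6.
Step 2: worker() uses nonlocal to reassign sum_val = 7.
Step 3: result = 7

The answer is 7.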